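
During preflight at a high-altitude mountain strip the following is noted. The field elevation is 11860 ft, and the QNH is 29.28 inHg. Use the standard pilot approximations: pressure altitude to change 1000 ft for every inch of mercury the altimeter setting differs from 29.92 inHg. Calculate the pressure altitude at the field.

Pressure correction = (29.92 − 29.28) × 1000 = +640 ft.
Pressure altitude = 11860 + (+640) = 12500 ft.

12500 ft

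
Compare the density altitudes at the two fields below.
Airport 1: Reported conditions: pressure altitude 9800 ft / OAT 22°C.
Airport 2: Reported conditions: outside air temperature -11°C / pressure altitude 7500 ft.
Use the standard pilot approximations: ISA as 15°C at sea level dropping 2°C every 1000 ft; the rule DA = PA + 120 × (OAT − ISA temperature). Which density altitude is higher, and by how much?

Airport 1: ISA temp = -4.6°C, deviation +26.6°C, DA = 9800 + 120 × 26.6 = 12992 ft.
Airport 2: ISA temp = 0°C, deviation -11°C, DA = 7500 + 120 × (-11) = 6180 ft.
Airport 1 is higher by 12992 − 6180 = 6812 ft.

Airport 1 by 6812 ft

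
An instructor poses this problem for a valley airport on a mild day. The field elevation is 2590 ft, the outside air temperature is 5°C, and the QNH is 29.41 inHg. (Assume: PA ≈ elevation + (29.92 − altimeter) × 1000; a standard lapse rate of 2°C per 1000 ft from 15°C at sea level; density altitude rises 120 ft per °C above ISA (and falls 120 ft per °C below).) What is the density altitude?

Pressure altitude = 2590 + (29.92 − 29.41) × 1000 = 2590 + (+510) = 3100 ft.
ISA temperature at 3100 ft = 15 − 2 × (3100/1000) = 8.8°C.
ISA deviation = 5 − 8.8 = -3.8°C.
Density altitude = 3100 + 120 × (-3.8) = 2644 ft.

2644 ft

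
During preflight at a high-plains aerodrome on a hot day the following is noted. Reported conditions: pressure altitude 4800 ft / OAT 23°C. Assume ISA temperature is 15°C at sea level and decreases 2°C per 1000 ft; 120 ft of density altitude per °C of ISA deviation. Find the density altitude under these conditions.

ISA temperature at 4800 ft = 15 − 2 × (4800/1000) = 5.4°C.
ISA deviation = 23 − 5.4 = +17.6°C.
Density altitude = 4800 + 120 × (17.6) = 4800 + (+2112) = 6912 ft.

6912 ft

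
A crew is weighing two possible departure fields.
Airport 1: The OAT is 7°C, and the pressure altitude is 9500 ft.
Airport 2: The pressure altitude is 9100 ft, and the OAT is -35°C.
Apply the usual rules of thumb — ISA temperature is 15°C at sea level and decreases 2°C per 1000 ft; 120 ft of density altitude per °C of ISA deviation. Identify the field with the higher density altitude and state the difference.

Airport 1 by 5536 ft

Airport 1: ISA temp = -4°C, deviation +11°C, DA = 9500 + 120 × 11 = 10820 ft.
Airport 2: ISA temp = -3.2°C, deviation -31.8°C, DA = 9100 + 120 × (-31.8) = 5284 ft.
Airport 1 is higher by 10820 − 5284 = 5536 ft.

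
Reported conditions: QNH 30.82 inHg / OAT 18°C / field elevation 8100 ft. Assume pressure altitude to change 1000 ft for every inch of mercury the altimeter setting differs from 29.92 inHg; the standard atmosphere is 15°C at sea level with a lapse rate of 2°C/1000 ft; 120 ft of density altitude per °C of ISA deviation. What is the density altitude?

9288 ft

Pressure altitude = 8100 + (29.92 − 30.82) × 1000 = 8100 + (-900) = 7200 ft.
ISA temperature at 7200 ft = 15 − 2 × (7200/1000) = 0.6°C.
ISA deviation = 18 − 0.6 = +17.4°C.
Density altitude = 7200 + 120 × (17.4) = 9288 ft.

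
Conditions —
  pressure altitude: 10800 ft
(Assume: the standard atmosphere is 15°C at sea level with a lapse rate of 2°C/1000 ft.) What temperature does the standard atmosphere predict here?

ISA temperature = 15 − 2 × (10800/1000) = 15 − 21.6 = -6.6°C.

-6.6°C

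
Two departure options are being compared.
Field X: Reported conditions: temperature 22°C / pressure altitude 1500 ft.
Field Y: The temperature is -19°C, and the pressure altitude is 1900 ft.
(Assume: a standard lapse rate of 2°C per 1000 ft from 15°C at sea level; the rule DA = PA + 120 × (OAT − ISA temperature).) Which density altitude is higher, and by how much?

Field X by 4424 ft

Field X: ISA temp = 12°C, deviation +10°C, DA = 1500 + 120 × 10 = 2700 ft.
Field Y: ISA temp = 11.2°C, deviation -30.2°C, DA = 1900 + 120 × (-30.2) = -1724 ft.
Field X is higher by 2700 − (-1724) = 4424 ft.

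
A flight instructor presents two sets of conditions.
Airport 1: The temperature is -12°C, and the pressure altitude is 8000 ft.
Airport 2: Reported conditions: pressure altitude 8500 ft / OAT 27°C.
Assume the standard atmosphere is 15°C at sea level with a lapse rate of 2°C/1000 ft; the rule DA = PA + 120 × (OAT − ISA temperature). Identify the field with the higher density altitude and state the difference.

Airport 1: ISA temp = -1°C, deviation -11°C, DA = 8000 + 120 × (-11) = 6680 ft.
Airport 2: ISA temp = -2°C, deviation +29°C, DA = 8500 + 120 × 29 = 11980 ft.
Airport 2 is higher by 11980 − 6680 = 5300 ft.

Airport 2 by 5300 ft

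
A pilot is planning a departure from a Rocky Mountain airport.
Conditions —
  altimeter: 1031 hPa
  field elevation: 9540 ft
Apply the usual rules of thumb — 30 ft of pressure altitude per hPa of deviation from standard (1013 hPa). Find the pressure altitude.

Pressure correction = (1013 − 1031) × 30 = -540 ft.
Pressure altitude = 9540 + (-540) = 9000 ft.

9000 ft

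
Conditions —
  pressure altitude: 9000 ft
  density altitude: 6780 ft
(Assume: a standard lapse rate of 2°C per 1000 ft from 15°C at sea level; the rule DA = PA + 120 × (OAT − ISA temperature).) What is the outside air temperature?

Density altitude − pressure altitude = 6780 − 9000 = -2220 ft.
At 120 ft/°C that is an ISA deviation of -2220/120 = -18.5°C.
ISA temperature at 9000 ft = 15 − 2 × (9000/1000) = -3°C.
OAT = ISA + deviation = -3 + (-18.5) = -21.5°C.

-21.5°C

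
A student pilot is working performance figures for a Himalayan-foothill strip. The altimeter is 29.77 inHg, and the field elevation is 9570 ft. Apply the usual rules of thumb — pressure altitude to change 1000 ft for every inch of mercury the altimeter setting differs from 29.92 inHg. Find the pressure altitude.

9720 ft

Pressure correction = (29.92 − 29.77) × 1000 = +150 ft.
Pressure altitude = 9570 + (+150) = 9720 ft.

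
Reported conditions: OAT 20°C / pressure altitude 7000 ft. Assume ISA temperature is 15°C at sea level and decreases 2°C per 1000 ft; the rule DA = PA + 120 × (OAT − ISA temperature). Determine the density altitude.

ISA temperature at 7000 ft = 15 − 2 × (7000/1000) = 1°C.
ISA deviation = 20 − 1 = +19°C.
Density altitude = 7000 + 120 × (19) = 7000 + (+2280) = 9280 ft.

9280 ft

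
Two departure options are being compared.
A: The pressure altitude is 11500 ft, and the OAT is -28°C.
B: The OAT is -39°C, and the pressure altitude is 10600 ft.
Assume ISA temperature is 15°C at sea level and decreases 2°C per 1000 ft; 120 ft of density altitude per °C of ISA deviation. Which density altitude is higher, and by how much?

A by 2436 ft

A: ISA temp = -8°C, deviation -20°C, DA = 11500 + 120 × (-20) = 9100 ft.
B: ISA temp = -6.2°C, deviation -32.8°C, DA = 10600 + 120 × (-32.8) = 6664 ft.
A is higher by 9100 − 6664 = 2436 ft.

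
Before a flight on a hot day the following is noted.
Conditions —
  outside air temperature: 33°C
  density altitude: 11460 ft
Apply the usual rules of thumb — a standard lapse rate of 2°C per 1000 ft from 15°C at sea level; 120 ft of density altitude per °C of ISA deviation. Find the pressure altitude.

DA = PA + 120 × (OAT − (15 − 2·PA/1000)) = PA + 120·OAT − 1800 + 0.24·PA = 1.24·PA + 120·OAT − 1800.
So 1.24·PA = 11460 − 120 × 33 + 1800 = 9300.
PA = 9300 / 1.24 = 7500 ft.

7500 ft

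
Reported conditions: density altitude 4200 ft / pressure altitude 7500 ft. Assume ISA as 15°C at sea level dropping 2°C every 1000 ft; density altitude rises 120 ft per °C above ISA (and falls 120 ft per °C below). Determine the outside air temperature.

-27.5°C

Density altitude − pressure altitude = 4200 − 7500 = -3300 ft.
At 120 ft/°C that is an ISA deviation of -3300/120 = -27.5°C.
ISA temperature at 7500 ft = 15 − 2 × (7500/1000) = 0°C.
OAT = ISA + deviation = 0 + (-27.5) = -27.5°C.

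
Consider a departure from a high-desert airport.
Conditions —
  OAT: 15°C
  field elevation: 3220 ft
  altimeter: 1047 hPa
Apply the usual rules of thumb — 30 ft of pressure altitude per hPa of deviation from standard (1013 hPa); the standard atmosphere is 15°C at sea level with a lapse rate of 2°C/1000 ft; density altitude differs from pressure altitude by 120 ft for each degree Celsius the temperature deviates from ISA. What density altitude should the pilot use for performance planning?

2728 ft

Pressure altitude = 3220 + (1013 − 1047) × 30 = 3220 + (-1020) = 2200 ft.
ISA temperature at 2200 ft = 15 − 2 × (2200/1000) = 10.6°C.
ISA deviation = 15 − 10.6 = +4.4°C.
Density altitude = 2200 + 120 × (4.4) = 2728 ft.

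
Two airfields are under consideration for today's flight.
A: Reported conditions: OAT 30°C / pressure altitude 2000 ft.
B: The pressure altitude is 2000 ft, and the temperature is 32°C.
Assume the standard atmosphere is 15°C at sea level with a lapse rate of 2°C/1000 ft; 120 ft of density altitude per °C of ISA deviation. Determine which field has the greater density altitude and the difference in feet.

B by 240 ft

A: ISA temp = 11°C, deviation +19°C, DA = 2000 + 120 × 19 = 4280 ft.
B: ISA temp = 11°C, deviation +21°C, DA = 2000 + 120 × 21 = 4520 ft.
B is higher by 4520 − 4280 = 240 ft.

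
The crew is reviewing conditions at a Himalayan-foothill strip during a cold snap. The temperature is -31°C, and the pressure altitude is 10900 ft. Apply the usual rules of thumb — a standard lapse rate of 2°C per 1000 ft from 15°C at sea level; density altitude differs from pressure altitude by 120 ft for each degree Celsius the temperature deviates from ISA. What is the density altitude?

ISA temperature at 10900 ft = 15 − 2 × (10900/1000) = -6.8°C.
ISA deviation = -31 − (-6.8) = -24.2°C.
Density altitude = 10900 + 120 × (-24.2) = 10900 + (-2904) = 7996 ft.

7996 ft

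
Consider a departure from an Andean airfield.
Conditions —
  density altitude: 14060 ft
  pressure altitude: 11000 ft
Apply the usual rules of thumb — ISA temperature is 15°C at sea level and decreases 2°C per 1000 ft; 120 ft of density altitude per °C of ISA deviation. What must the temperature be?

18.5°C

Density altitude − pressure altitude = 14060 − 11000 = +3060 ft.
At 120 ft/°C that is an ISA deviation of 3060/120 = +25.5°C.
ISA temperature at 11000 ft = 15 − 2 × (11000/1000) = -7°C.
OAT = ISA + deviation = -7 + (+25.5) = 18.5°C.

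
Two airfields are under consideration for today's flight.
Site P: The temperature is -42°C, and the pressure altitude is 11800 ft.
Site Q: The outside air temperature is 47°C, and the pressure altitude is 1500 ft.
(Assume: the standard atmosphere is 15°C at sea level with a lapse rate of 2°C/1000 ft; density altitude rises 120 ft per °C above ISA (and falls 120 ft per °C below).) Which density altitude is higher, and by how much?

Site P by 2092 ft

Site P: ISA temp = -8.6°C, deviation -33.4°C, DA = 11800 + 120 × (-33.4) = 7792 ft.
Site Q: ISA temp = 12°C, deviation +35°C, DA = 1500 + 120 × 35 = 5700 ft.
Site P is higher by 7792 − 5700 = 2092 ft.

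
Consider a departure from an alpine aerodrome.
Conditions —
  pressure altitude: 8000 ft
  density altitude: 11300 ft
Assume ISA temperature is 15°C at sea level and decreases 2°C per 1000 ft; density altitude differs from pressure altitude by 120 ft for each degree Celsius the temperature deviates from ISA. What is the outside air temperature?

26.5°C

Density altitude − pressure altitude = 11300 − 8000 = +3300 ft.
At 120 ft/°C that is an ISA deviation of 3300/120 = +27.5°C.
ISA temperature at 8000 ft = 15 − 2 × (8000/1000) = -1°C.
OAT = ISA + deviation = -1 + (+27.5) = 26.5°C.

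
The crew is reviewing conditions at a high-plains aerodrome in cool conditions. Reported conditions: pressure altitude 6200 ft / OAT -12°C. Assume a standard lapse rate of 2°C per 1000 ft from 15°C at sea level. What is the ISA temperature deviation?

ISA temperature at 6200 ft = 15 − 2 × (6200/1000) = 2.6°C.
Deviation = OAT − ISA = -12 − 2.6 = -14.6°C.

ISA-14.6°C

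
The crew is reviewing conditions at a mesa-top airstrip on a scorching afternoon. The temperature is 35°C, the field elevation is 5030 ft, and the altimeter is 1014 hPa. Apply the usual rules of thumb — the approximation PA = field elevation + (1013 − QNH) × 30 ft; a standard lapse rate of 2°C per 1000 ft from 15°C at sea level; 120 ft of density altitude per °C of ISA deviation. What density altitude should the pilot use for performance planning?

8600 ft

Pressure altitude = 5030 + (1013 − 1014) × 30 = 5030 + (-30) = 5000 ft.
ISA temperature at 5000 ft = 15 − 2 × (5000/1000) = 5°C.
ISA deviation = 35 − 5 = +30°C.
Density altitude = 5000 + 120 × (30) = 8600 ft.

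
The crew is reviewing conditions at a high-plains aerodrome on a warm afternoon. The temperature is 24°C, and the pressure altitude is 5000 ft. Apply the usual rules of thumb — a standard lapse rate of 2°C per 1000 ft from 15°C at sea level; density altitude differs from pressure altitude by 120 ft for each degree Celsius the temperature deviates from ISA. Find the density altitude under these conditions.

ISA temperature at 5000 ft = 15 − 2 × (5000/1000) = 5°C.
ISA deviation = 24 − 5 = +19°C.
Density altitude = 5000 + 120 × (19) = 5000 + (+2280) = 7280 ft.

7280 ft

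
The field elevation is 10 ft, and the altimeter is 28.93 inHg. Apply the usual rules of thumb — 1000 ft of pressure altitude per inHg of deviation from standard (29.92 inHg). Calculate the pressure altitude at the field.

Pressure correction = (29.92 − 28.93) × 1000 = +990 ft.
Pressure altitude = 10 + (+990) = 1000 ft.

1000 ft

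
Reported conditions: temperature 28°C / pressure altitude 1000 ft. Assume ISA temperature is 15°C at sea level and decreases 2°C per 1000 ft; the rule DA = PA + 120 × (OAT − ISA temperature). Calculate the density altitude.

ISA temperature at 1000 ft = 15 − 2 × (1000/1000) = 13°C.
ISA deviation = 28 − 13 = +15°C.
Density altitude = 1000 + 120 × (15) = 1000 + (+1800) = 2800 ft.

2800 ft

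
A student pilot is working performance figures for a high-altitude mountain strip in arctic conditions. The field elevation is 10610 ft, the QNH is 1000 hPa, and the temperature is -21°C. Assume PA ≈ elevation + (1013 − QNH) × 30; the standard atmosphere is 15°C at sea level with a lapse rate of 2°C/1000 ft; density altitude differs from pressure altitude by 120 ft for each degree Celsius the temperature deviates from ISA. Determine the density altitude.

Pressure altitude = 10610 + (1013 − 1000) × 30 = 10610 + (+390) = 11000 ft.
ISA temperature at 11000 ft = 15 − 2 × (11000/1000) = -7°C.
ISA deviation = -21 − (-7) = -14°C.
Density altitude = 11000 + 120 × (-14) = 9320 ft.

9320 ft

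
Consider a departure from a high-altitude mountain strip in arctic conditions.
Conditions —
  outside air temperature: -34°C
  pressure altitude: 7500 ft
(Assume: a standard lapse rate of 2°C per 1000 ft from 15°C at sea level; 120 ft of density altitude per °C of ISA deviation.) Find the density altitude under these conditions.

3420 ft

ISA temperature at 7500 ft = 15 − 2 × (7500/1000) = 0°C.
ISA deviation = -34 − 0 = -34°C.
Density altitude = 7500 + 120 × (-34) = 7500 + (-4080) = 3420 ft.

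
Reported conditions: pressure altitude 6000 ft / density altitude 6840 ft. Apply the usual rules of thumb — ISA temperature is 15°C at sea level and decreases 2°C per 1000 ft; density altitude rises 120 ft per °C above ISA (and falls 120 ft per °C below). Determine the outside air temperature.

Density altitude − pressure altitude = 6840 − 6000 = +840 ft.
At 120 ft/°C that is an ISA deviation of 840/120 = +7°C.
ISA temperature at 6000 ft = 15 − 2 × (6000/1000) = 3°C.
OAT = ISA + deviation = 3 + (+7) = 10°C.

10°C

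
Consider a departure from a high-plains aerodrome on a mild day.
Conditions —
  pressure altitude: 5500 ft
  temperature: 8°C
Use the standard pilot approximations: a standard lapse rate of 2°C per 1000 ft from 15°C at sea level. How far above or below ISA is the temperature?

ISA+4°C

ISA temperature at 5500 ft = 15 − 2 × (5500/1000) = 4°C.
Deviation = OAT − ISA = 8 − 4 = +4°C.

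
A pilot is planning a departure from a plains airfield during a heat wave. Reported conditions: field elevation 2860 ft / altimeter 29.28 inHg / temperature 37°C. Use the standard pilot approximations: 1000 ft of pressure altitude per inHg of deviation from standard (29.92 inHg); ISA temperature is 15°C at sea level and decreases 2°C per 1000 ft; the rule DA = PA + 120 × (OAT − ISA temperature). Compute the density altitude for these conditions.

6980 ft

Pressure altitude = 2860 + (29.92 − 29.28) × 1000 = 2860 + (+640) = 3500 ft.
ISA temperature at 3500 ft = 15 − 2 × (3500/1000) = 8°C.
ISA deviation = 37 − 8 = +29°C.
Density altitude = 3500 + 120 × (29) = 6980 ft.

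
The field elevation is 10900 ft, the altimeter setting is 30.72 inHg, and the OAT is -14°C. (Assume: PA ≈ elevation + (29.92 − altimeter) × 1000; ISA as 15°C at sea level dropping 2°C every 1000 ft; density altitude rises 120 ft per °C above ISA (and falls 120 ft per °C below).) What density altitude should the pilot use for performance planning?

9044 ft

Pressure altitude = 10900 + (29.92 − 30.72) × 1000 = 10900 + (-800) = 10100 ft.
ISA temperature at 10100 ft = 15 − 2 × (10100/1000) = -5.2°C.
ISA deviation = -14 − (-5.2) = -8.8°C.
Density altitude = 10100 + 120 × (-8.8) = 9044 ft.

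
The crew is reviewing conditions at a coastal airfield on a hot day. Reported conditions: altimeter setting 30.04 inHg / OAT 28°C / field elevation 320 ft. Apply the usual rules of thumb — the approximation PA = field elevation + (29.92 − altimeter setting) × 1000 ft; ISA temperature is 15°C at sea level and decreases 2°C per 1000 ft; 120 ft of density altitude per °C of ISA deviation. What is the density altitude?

Pressure altitude = 320 + (29.92 − 30.04) × 1000 = 320 + (-120) = 200 ft.
ISA temperature at 200 ft = 15 − 2 × (200/1000) = 14.6°C.
ISA deviation = 28 − 14.6 = +13.4°C.
Density altitude = 200 + 120 × (13.4) = 1808 ft.

1808 ft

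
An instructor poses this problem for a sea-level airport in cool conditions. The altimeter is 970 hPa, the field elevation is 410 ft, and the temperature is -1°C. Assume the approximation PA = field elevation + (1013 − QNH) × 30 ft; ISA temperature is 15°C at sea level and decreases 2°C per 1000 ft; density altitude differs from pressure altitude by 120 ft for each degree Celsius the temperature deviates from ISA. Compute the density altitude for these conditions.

Pressure altitude = 410 + (1013 − 970) × 30 = 410 + (+1290) = 1700 ft.
ISA temperature at 1700 ft = 15 − 2 × (1700/1000) = 11.6°C.
ISA deviation = -1 − 11.6 = -12.6°C.
Density altitude = 1700 + 120 × (-12.6) = 188 ft.

188 ft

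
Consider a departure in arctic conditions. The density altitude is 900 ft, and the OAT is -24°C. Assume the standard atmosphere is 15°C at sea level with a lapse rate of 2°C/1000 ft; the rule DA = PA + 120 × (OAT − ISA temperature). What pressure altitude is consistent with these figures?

4500 ft

DA = PA + 120 × (OAT − (15 − 2·PA/1000)) = PA + 120·OAT − 1800 + 0.24·PA = 1.24·PA + 120·OAT − 1800.
So 1.24·PA = 900 − 120 × (-24) + 1800 = 5580.
PA = 5580 / 1.24 = 4500 ft.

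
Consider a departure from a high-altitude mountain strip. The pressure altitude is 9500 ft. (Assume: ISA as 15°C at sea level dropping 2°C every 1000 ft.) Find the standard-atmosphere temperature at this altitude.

ISA temperature = 15 − 2 × (9500/1000) = 15 − 19 = -4°C.

-4°C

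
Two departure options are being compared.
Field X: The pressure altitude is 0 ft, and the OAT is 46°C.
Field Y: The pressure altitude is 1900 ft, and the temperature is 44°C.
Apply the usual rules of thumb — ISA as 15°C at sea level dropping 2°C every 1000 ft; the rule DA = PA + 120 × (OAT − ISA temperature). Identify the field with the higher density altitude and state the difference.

Field Y by 2116 ft

Field X: ISA temp = 15°C, deviation +31°C, DA = 0 + 120 × 31 = 3720 ft.
Field Y: ISA temp = 11.2°C, deviation +32.8°C, DA = 1900 + 120 × 32.8 = 5836 ft.
Field Y is higher by 5836 − 3720 = 2116 ft.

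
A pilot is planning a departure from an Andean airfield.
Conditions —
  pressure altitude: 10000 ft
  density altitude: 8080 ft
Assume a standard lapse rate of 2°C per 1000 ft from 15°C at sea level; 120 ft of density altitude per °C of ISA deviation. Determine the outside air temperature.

Density altitude − pressure altitude = 8080 − 10000 = -1920 ft.
At 120 ft/°C that is an ISA deviation of -1920/120 = -16°C.
ISA temperature at 10000 ft = 15 − 2 × (10000/1000) = -5°C.
OAT = ISA + deviation = -5 + (-16) = -21°C.

-21°C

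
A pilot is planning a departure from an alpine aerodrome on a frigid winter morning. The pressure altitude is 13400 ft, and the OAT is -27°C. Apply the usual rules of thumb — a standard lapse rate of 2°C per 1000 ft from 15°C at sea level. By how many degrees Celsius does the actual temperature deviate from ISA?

ISA-15.2°C

ISA temperature at 13400 ft = 15 − 2 × (13400/1000) = -11.8°C.
Deviation = OAT − ISA = -27 − (-11.8) = -15.2°C.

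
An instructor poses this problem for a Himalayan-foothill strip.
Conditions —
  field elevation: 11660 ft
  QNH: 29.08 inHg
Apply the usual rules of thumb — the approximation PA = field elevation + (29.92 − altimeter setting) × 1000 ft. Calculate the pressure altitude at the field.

12500 ft

Pressure correction = (29.92 − 29.08) × 1000 = +840 ft.
Pressure altitude = 11660 + (+840) = 12500 ft.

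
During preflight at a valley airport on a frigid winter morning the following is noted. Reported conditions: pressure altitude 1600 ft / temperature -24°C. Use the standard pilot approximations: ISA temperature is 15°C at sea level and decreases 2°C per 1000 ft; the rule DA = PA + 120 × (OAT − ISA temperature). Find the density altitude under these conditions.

ISA temperature at 1600 ft = 15 − 2 × (1600/1000) = 11.8°C.
ISA deviation = -24 − 11.8 = -35.8°C.
Density altitude = 1600 + 120 × (-35.8) = 1600 + (-4296) = -2696 ft.

-2696 ft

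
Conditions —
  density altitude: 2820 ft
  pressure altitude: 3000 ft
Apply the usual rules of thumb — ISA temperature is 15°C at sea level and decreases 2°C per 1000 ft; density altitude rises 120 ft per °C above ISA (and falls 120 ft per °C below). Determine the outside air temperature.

Density altitude − pressure altitude = 2820 − 3000 = -180 ft.
At 120 ft/°C that is an ISA deviation of -180/120 = -1.5°C.
ISA temperature at 3000 ft = 15 − 2 × (3000/1000) = 9°C.
OAT = ISA + deviation = 9 + (-1.5) = 7.5°C.

7.5°C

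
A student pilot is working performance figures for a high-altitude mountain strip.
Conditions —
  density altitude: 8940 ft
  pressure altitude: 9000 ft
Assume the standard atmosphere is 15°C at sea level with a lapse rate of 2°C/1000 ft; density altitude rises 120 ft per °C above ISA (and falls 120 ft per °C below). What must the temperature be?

Density altitude − pressure altitude = 8940 − 9000 = -60 ft.
At 120 ft/°C that is an ISA deviation of -60/120 = -0.5°C.
ISA temperature at 9000 ft = 15 − 2 × (9000/1000) = -3°C.
OAT = ISA + deviation = -3 + (-0.5) = -3.5°C.

-3.5°C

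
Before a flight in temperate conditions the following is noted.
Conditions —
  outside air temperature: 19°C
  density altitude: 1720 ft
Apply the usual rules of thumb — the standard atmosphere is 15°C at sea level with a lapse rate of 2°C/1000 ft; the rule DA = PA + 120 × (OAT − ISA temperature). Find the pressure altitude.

DA = PA + 120 × (OAT − (15 − 2·PA/1000)) = PA + 120·OAT − 1800 + 0.24·PA = 1.24·PA + 120·OAT − 1800.
So 1.24·PA = 1720 − 120 × 19 + 1800 = 1240.
PA = 1240 / 1.24 = 1000 ft.

1000 ft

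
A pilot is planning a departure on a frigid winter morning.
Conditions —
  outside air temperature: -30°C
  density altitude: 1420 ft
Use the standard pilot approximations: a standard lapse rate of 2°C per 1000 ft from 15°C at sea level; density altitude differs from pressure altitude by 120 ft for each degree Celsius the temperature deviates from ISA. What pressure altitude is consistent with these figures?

DA = PA + 120 × (OAT − (15 − 2·PA/1000)) = PA + 120·OAT − 1800 + 0.24·PA = 1.24·PA + 120·OAT − 1800.
So 1.24·PA = 1420 − 120 × (-30) + 1800 = 6820.
PA = 6820 / 1.24 = 5500 ft.

5500 ft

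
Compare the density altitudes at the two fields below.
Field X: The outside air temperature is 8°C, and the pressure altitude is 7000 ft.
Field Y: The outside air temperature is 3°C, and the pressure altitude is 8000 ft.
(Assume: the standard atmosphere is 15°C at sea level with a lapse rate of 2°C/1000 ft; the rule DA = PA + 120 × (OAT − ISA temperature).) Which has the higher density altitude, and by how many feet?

Field Y by 640 ft

Field X: ISA temp = 1°C, deviation +7°C, DA = 7000 + 120 × 7 = 7840 ft.
Field Y: ISA temp = -1°C, deviation +4°C, DA = 8000 + 120 × 4 = 8480 ft.
Field Y is higher by 8480 − 7840 = 640 ft.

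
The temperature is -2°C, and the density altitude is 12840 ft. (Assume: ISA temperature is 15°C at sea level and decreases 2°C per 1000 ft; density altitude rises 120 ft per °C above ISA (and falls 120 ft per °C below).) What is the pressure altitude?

DA = PA + 120 × (OAT − (15 − 2·PA/1000)) = PA + 120·OAT − 1800 + 0.24·PA = 1.24·PA + 120·OAT − 1800.
So 1.24·PA = 12840 − 120 × (-2) + 1800 = 14880.
PA = 14880 / 1.24 = 12000 ft.

12000 ft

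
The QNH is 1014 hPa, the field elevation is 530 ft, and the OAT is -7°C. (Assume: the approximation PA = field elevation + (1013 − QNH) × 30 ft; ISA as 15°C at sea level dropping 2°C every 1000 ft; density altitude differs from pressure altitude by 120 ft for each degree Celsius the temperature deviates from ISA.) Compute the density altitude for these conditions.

-2020 ft

Pressure altitude = 530 + (1013 − 1014) × 30 = 530 + (-30) = 500 ft.
ISA temperature at 500 ft = 15 − 2 × (500/1000) = 14°C.
ISA deviation = -7 − 14 = -21°C.
Density altitude = 500 + 120 × (-21) = -2020 ft.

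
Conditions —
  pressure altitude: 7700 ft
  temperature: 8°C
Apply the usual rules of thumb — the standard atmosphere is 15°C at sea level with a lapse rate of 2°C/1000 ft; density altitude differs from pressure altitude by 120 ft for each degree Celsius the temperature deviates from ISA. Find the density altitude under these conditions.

8708 ft

ISA temperature at 7700 ft = 15 − 2 × (7700/1000) = -0.4°C.
ISA deviation = 8 − (-0.4) = +8.4°C.
Density altitude = 7700 + 120 × (8.4) = 7700 + (+1008) = 8708 ft.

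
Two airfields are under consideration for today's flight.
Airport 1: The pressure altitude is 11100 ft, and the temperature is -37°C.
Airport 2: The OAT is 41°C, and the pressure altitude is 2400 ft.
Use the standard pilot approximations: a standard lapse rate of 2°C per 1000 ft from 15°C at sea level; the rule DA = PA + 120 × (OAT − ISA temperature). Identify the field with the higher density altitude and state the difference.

Airport 1: ISA temp = -7.2°C, deviation -29.8°C, DA = 11100 + 120 × (-29.8) = 7524 ft.
Airport 2: ISA temp = 10.2°C, deviation +30.8°C, DA = 2400 + 120 × 30.8 = 6096 ft.
Airport 1 is higher by 7524 − 6096 = 1428 ft.

Airport 1 by 1428 ft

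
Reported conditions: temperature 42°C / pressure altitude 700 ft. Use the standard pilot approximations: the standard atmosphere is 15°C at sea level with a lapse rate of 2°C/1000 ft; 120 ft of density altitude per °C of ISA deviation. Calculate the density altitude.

4108 ft

ISA temperature at 700 ft = 15 − 2 × (700/1000) = 13.6°C.
ISA deviation = 42 − 13.6 = +28.4°C.
Density altitude = 700 + 120 × (28.4) = 700 + (+3408) = 4108 ft.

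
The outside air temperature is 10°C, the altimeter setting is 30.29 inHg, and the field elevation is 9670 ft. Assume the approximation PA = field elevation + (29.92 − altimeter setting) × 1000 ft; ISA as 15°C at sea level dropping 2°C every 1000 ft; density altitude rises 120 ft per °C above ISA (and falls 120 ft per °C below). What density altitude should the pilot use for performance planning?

10932 ft

Pressure altitude = 9670 + (29.92 − 30.29) × 1000 = 9670 + (-370) = 9300 ft.
ISA temperature at 9300 ft = 15 − 2 × (9300/1000) = -3.6°C.
ISA deviation = 10 − (-3.6) = +13.6°C.
Density altitude = 9300 + 120 × (13.6) = 10932 ft.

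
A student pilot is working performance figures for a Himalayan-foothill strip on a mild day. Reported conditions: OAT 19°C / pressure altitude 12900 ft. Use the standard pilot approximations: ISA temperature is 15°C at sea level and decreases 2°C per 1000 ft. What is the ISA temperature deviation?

ISA temperature at 12900 ft = 15 − 2 × (12900/1000) = -10.8°C.
Deviation = OAT − ISA = 19 − (-10.8) = +29.8°C.

ISA+29.8°C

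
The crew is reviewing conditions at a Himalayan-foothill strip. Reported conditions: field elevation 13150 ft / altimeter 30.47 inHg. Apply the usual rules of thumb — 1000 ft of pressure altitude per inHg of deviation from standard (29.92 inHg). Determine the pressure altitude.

12600 ft

Pressure correction = (29.92 − 30.47) × 1000 = -550 ft.
Pressure altitude = 13150 + (-550) = 12600 ft.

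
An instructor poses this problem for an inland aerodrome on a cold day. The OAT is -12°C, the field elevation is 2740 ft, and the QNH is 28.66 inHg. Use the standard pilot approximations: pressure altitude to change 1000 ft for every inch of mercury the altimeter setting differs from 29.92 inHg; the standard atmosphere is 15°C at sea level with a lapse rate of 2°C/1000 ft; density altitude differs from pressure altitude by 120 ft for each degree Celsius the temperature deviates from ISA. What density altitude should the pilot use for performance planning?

Pressure altitude = 2740 + (29.92 − 28.66) × 1000 = 2740 + (+1260) = 4000 ft.
ISA temperature at 4000 ft = 15 − 2 × (4000/1000) = 7°C.
ISA deviation = -12 − 7 = -19°C.
Density altitude = 4000 + 120 × (-19) = 1720 ft.

1720 ft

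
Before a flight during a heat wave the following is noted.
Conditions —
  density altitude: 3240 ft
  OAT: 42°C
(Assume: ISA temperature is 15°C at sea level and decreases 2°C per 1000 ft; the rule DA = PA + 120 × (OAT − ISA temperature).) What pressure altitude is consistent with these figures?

DA = PA + 120 × (OAT − (15 − 2·PA/1000)) = PA + 120·OAT − 1800 + 0.24·PA = 1.24·PA + 120·OAT − 1800.
So 1.24·PA = 3240 − 120 × 42 + 1800 = 0.
PA = 0 / 1.24 = 0 ft.

0 ft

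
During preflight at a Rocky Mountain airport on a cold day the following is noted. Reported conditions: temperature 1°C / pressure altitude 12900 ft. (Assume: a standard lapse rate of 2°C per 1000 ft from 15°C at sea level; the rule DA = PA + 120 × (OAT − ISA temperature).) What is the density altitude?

ISA temperature at 12900 ft = 15 − 2 × (12900/1000) = -10.8°C.
ISA deviation = 1 − (-10.8) = +11.8°C.
Density altitude = 12900 + 120 × (11.8) = 12900 + (+1416) = 14316 ft.

14316 ft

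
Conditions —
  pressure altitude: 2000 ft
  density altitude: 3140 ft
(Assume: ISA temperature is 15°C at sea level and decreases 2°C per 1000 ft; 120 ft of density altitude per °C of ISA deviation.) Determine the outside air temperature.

20.5°C

Density altitude − pressure altitude = 3140 − 2000 = +1140 ft.
At 120 ft/°C that is an ISA deviation of 1140/120 = +9.5°C.
ISA temperature at 2000 ft = 15 − 2 × (2000/1000) = 11°C.
OAT = ISA + deviation = 11 + (+9.5) = 20.5°C.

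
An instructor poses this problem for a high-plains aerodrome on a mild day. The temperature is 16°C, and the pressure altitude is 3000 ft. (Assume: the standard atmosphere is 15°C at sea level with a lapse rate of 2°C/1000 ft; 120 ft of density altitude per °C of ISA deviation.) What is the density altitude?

ISA temperature at 3000 ft = 15 − 2 × (3000/1000) = 9°C.
ISA deviation = 16 − 9 = +7°C.
Density altitude = 3000 + 120 × (7) = 3000 + (+840) = 3840 ft.

3840 ft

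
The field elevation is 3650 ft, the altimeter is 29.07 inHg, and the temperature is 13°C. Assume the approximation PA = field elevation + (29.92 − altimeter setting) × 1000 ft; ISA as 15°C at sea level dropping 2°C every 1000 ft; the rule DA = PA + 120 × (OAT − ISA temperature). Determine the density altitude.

5340 ft

Pressure altitude = 3650 + (29.92 − 29.07) × 1000 = 3650 + (+850) = 4500 ft.
ISA temperature at 4500 ft = 15 − 2 × (4500/1000) = 6°C.
ISA deviation = 13 − 6 = +7°C.
Density altitude = 4500 + 120 × (7) = 5340 ft.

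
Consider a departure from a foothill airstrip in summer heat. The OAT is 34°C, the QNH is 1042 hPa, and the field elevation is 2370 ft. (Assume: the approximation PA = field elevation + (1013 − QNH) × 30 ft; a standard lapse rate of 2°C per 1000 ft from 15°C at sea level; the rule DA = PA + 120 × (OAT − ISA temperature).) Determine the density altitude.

4140 ft

Pressure altitude = 2370 + (1013 − 1042) × 30 = 2370 + (-870) = 1500 ft.
ISA temperature at 1500 ft = 15 − 2 × (1500/1000) = 12°C.
ISA deviation = 34 − 12 = +22°C.
Density altitude = 1500 + 120 × (22) = 4140 ft.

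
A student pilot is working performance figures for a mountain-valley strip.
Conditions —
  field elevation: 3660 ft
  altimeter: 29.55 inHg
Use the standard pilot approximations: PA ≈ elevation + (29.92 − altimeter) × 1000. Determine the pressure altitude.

Pressure correction = (29.92 − 29.55) × 1000 = +370 ft.
Pressure altitude = 3660 + (+370) = 4030 ft.

4030 ft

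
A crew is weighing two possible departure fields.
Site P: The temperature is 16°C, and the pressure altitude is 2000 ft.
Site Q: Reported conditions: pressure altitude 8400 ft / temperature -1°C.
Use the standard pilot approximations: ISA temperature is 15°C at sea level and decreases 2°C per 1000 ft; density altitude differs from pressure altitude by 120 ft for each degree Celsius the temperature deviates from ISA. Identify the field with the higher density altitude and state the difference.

Site P: ISA temp = 11°C, deviation +5°C, DA = 2000 + 120 × 5 = 2600 ft.
Site Q: ISA temp = -1.8°C, deviation +0.8°C, DA = 8400 + 120 × 0.8 = 8496 ft.
Site Q is higher by 8496 − 2600 = 5896 ft.

Site Q by 5896 ft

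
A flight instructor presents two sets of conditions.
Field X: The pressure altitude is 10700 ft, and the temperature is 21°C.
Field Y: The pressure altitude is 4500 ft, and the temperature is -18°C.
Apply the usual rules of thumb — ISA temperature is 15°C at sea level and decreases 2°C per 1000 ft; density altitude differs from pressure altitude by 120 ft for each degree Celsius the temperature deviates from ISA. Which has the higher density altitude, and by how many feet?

Field X: ISA temp = -6.4°C, deviation +27.4°C, DA = 10700 + 120 × 27.4 = 13988 ft.
Field Y: ISA temp = 6°C, deviation -24°C, DA = 4500 + 120 × (-24) = 1620 ft.
Field X is higher by 13988 − 1620 = 12368 ft.

Field X by 12368 ft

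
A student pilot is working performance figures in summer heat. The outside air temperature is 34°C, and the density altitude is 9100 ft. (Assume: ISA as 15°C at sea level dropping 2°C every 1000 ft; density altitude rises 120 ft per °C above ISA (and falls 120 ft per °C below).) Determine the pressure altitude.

DA = PA + 120 × (OAT − (15 − 2·PA/1000)) = PA + 120·OAT − 1800 + 0.24·PA = 1.24·PA + 120·OAT − 1800.
So 1.24·PA = 9100 − 120 × 34 + 1800 = 6820.
PA = 6820 / 1.24 = 5500 ft.

5500 ft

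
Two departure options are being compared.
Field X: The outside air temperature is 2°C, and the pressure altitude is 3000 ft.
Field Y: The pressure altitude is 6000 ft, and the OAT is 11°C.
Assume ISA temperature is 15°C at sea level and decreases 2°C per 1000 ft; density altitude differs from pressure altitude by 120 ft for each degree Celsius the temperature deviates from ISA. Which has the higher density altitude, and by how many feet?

Field X: ISA temp = 9°C, deviation -7°C, DA = 3000 + 120 × (-7) = 2160 ft.
Field Y: ISA temp = 3°C, deviation +8°C, DA = 6000 + 120 × 8 = 6960 ft.
Field Y is higher by 6960 − 2160 = 4800 ft.

Field Y by 4800 ft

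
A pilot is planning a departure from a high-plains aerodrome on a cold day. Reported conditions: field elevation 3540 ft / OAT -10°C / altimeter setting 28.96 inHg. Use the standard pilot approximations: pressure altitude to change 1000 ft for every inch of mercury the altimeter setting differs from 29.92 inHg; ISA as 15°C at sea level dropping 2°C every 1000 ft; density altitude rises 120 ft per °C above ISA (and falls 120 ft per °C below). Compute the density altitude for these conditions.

2580 ft

Pressure altitude = 3540 + (29.92 − 28.96) × 1000 = 3540 + (+960) = 4500 ft.
ISA temperature at 4500 ft = 15 − 2 × (4500/1000) = 6°C.
ISA deviation = -10 − 6 = -16°C.
Density altitude = 4500 + 120 × (-16) = 2580 ft.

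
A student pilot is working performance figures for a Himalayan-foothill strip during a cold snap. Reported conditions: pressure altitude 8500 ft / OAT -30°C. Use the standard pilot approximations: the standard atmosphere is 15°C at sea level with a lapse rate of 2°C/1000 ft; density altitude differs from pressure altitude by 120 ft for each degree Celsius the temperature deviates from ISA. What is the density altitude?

ISA temperature at 8500 ft = 15 − 2 × (8500/1000) = -2°C.
ISA deviation = -30 − (-2) = -28°C.
Density altitude = 8500 + 120 × (-28) = 8500 + (-3360) = 5140 ft.

5140 ft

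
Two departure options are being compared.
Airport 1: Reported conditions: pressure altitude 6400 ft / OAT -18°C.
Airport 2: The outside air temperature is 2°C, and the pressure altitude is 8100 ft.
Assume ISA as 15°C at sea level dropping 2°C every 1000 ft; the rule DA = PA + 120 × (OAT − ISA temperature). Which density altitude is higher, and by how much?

Airport 2 by 4508 ft

Airport 1: ISA temp = 2.2°C, deviation -20.2°C, DA = 6400 + 120 × (-20.2) = 3976 ft.
Airport 2: ISA temp = -1.2°C, deviation +3.2°C, DA = 8100 + 120 × 3.2 = 8484 ft.
Airport 2 is higher by 8484 − 3976 = 4508 ft.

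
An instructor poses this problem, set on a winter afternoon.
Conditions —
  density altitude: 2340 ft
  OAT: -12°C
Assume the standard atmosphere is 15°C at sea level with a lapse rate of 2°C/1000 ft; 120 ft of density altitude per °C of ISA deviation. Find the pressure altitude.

DA = PA + 120 × (OAT − (15 − 2·PA/1000)) = PA + 120·OAT − 1800 + 0.24·PA = 1.24·PA + 120·OAT − 1800.
So 1.24·PA = 2340 − 120 × (-12) + 1800 = 5580.
PA = 5580 / 1.24 = 4500 ft.

4500 ft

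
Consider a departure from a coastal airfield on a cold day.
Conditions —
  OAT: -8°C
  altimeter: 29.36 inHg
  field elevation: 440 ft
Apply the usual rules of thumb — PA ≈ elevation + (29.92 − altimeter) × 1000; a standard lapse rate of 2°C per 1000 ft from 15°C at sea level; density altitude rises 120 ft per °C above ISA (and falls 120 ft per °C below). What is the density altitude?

-1520 ft

Pressure altitude = 440 + (29.92 − 29.36) × 1000 = 440 + (+560) = 1000 ft.
ISA temperature at 1000 ft = 15 − 2 × (1000/1000) = 13°C.
ISA deviation = -8 − 13 = -21°C.
Density altitude = 1000 + 120 × (-21) = -1520 ft.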